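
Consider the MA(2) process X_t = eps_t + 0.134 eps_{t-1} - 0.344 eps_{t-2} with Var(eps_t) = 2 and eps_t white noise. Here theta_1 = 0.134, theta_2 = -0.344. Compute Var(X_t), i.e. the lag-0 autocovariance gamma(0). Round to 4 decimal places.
\gamma(0) = 2.2726

For an MA(q) process X_t = eps_t + sum_i theta_i eps_{t-i} with
Var(eps_t) = sigma^2, the variance is
  gamma(0) = sigma^2 * (1 + sum_i theta_i^2).
  sum_i theta_i^2 = (0.134)^2 + (-0.344)^2 = 0.017956 + 0.118336 = 0.136292.
  gamma(0) = 2 * (1 + 0.136292) = 2 * 1.136292 = 2.272584, which rounds to 2.2726.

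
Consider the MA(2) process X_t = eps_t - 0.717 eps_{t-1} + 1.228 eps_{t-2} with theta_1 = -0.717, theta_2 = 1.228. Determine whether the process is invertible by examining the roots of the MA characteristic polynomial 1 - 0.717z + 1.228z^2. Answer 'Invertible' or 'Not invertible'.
\text{Not invertible}

The MA(q) characteristic polynomial is P(z) = 1 - 0.717z + 1.228z^2.
Invertibility requires all roots to lie outside the unit circle, i.e. |z| > 1 for every root.
Set 1 + (-0.717) z + (1.228) z^2 = 0, i.e. a z^2 + b z + c = 0 with a = 1.228, b = -0.717, c = 1.
Discriminant D = b^2 - 4ac = (-0.717)^2 - 4*(1.228)*1 = 0.514089 - (4.912) = -4.397911.
D < 0, so the roots are the complex-conjugate pair z = (-b +/- i sqrt(-D)) / (2a) = 0.2919 +/- 0.8539i.
For a conjugate pair |z|^2 = z * conj(z) = (product of roots) = c/a = 1/(1.228) = 0.814332, so |z| = sqrt(0.814332) = 0.9024 for both roots.
Moduli of all roots: 0.9024, 0.9024.
All moduli strictly greater than 1? No.
Verdict: Not invertible.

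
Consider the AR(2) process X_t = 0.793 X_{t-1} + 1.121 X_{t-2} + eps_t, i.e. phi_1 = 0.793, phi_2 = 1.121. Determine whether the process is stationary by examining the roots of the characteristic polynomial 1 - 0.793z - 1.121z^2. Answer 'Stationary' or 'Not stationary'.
\text{Not stationary}

The AR(p) characteristic polynomial is P(z) = 1 - 0.793z - 1.121z^2.
Stationarity requires all roots to lie outside the unit circle, i.e. |z| > 1 for every root.
Set 1 + (-0.793) z + (-1.121) z^2 = 0, i.e. a z^2 + b z + c = 0 with a = -1.121, b = -0.793, c = 1.
Discriminant D = b^2 - 4ac = (-0.793)^2 - 4*(-1.121)*1 = 0.628849 - (-4.484) = 5.112849.
D >= 0, so the roots are real: z = (-b +/- sqrt(D)) / (2a) = (0.793 +/- 2.261161) / (-2.242).
  z_1 = (0.793 + 2.261161) / (-2.242) = -1.3622,   |z_1| = 1.3622.
  z_2 = (0.793 - 2.261161) / (-2.242) = 0.6548,   |z_2| = 0.6548.
Moduli of all roots: 1.3622, 0.6548.
All moduli strictly greater than 1? No.
Verdict: Not stationary.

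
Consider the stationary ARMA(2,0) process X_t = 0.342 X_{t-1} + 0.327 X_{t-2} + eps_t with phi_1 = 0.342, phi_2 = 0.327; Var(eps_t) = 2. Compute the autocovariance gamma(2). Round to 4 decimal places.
\gamma(2) = 1.5120

Multiply the model equation by X_{t-k} and take expectations. With theta_0 = psi_0 = 1 and psi_j the MA(infinity) weights, this gives
  gamma(k) - sum_i phi_i gamma(k-i) = c_k,
  c_k = sigma^2 * sum_{j=k..q} theta_j psi_{j-k}   (c_k = 0 for k > q),
using gamma(-m) = gamma(m).
Pure AR (q = 0): c_0 = sigma^2 = 2, c_k = 0 for k >= 1.
Equations for k = 0, 1, 2 (AR order 2, c_2 = 0):
  (E0) gamma(0) = phi_1 gamma(1) + phi_2 gamma(2) + c_0
  (E1) gamma(1) = phi_1 gamma(0) + phi_2 gamma(1) + c_1
  (E2) gamma(2) = phi_1 gamma(1) + phi_2 gamma(0)
From (E1): gamma(1) = A gamma(0) + B with
  A = phi_1 / (1 - phi_2) = 0.342 / 0.673 = 0.508172,   B = c_1 / (1 - phi_2) = 0 / 0.673 = 0.
Insert (E2) into (E0): gamma(0) (1 - phi_2^2) = phi_1 (1 + phi_2) gamma(1) + c_0.
  phi_1 (1 + phi_2) = (0.342)(1.327) = 0.453834,   1 - phi_2^2 = 0.893071.
Replace gamma(1) by A gamma(0) + B and collect gamma(0):
  gamma(0) [0.893071 - (0.453834)(0.508172)] = c_0 = 2
  gamma(0) * 0.662445 = 2
  gamma(0) = 2 / 0.662445 = 3.019118.
  gamma(1) = A gamma(0) = (0.508172)(3.019118) = 1.534232.
  gamma(2) = phi_1 gamma(1) + phi_2 gamma(0) = (0.342)(1.534232) + (0.327)(3.019118) = 1.511959.
Therefore gamma(2) = 1.5120 (to 4 decimal places).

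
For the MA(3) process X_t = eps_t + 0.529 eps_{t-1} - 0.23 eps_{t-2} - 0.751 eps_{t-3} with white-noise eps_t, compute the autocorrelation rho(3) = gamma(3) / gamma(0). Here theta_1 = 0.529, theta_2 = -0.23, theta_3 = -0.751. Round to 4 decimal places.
\rho(3) = -0.3959

For an MA(q) process with theta_0 = 1, the autocovariance is
  gamma(k) = sigma^2 * sum_{i=0..q-k} theta_i * theta_{i+k},
and rho(k) = gamma(k) / gamma(0). Sigma^2 cancels.
  numerator   = (1)*(-0.751) = -0.751.
  denominator = (1)^2 + (0.529)^2 + (-0.23)^2 + (-0.751)^2 = 1.896742.
  rho(3) = -0.751 / 1.896742 = -0.3959.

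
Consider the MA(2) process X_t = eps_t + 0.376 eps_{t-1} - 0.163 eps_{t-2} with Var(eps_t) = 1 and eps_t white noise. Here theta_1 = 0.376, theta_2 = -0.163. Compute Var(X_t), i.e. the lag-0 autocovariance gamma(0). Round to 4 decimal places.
\gamma(0) = 1.1679

For an MA(q) process X_t = eps_t + sum_i theta_i eps_{t-i} with
Var(eps_t) = sigma^2, the variance is
  gamma(0) = sigma^2 * (1 + sum_i theta_i^2).
  sum_i theta_i^2 = (0.376)^2 + (-0.163)^2 = 0.141376 + 0.026569 = 0.167945.
  gamma(0) = 1 * (1 + 0.167945) = 1 * 1.167945 = 1.167945, which rounds to 1.1679.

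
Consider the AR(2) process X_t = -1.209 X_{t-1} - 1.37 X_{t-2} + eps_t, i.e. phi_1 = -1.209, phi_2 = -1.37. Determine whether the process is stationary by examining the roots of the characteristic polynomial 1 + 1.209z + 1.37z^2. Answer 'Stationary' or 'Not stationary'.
\text{Not stationary}

The AR(p) characteristic polynomial is P(z) = 1 + 1.209z + 1.37z^2.
Stationarity requires all roots to lie outside the unit circle, i.e. |z| > 1 for every root.
Set 1 + (1.209) z + (1.37) z^2 = 0, i.e. a z^2 + b z + c = 0 with a = 1.37, b = 1.209, c = 1.
Discriminant D = b^2 - 4ac = (1.209)^2 - 4*(1.37)*1 = 1.461681 - (5.48) = -4.018319.
D < 0, so the roots are the complex-conjugate pair z = (-b +/- i sqrt(-D)) / (2a) = -0.4412 +/- 0.7316i.
For a conjugate pair |z|^2 = z * conj(z) = (product of roots) = c/a = 1/(1.37) = 0.729927, so |z| = sqrt(0.729927) = 0.8544 for both roots.
Moduli of all roots: 0.8544, 0.8544.
All moduli strictly greater than 1? No.
Verdict: Not stationary.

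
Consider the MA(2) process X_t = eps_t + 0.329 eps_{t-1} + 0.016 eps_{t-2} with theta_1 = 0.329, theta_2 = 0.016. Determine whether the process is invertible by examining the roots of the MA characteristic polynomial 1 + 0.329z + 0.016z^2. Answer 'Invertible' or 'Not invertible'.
\text{Invertible}

The MA(q) characteristic polynomial is P(z) = 1 + 0.329z + 0.016z^2.
Invertibility requires all roots to lie outside the unit circle, i.e. |z| > 1 for every root.
Set 1 + (0.329) z + (0.016) z^2 = 0, i.e. a z^2 + b z + c = 0 with a = 0.016, b = 0.329, c = 1.
Discriminant D = b^2 - 4ac = (0.329)^2 - 4*(0.016)*1 = 0.108241 - (0.064) = 0.044241.
D >= 0, so the roots are real: z = (-b +/- sqrt(D)) / (2a) = (-0.329 +/- 0.210335) / (0.032).
  z_1 = (-0.329 + 0.210335) / (0.032) = -3.7083,   |z_1| = 3.7083.
  z_2 = (-0.329 - 0.210335) / (0.032) = -16.8542,   |z_2| = 16.8542.
Moduli of all roots: 3.7083, 16.8542.
All moduli strictly greater than 1? Yes.
Verdict: Invertible.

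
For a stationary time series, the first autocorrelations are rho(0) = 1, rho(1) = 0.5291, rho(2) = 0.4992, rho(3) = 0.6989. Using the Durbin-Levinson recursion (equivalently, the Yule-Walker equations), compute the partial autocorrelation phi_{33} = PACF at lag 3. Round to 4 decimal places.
\phi_{33} = 0.5420

The PACF at lag k is phi_{kk}, the last component of the solution
to the Yule-Walker system G_k phi = r_k where
  (G_k)_{ij} = rho(|i - j|), (r_k)_i = rho(i), i,j = 1..k.
Equivalently, Durbin-Levinson gives phi_{kk} iteratively:
  phi_{11} = rho(1)
  phi_{kk} = [rho(k) - sum_{j=1..k-1} phi_{k-1,j} rho(k-j)]
            / [1 - sum_{j=1..k-1} phi_{k-1,j} rho(j)],
  phi_{k,j} = phi_{k-1,j} - phi_{kk} phi_{k-1,k-j},  j = 1..k-1.
Step k = 1:
  phi_11 = rho(1) = 0.5291.
Step k = 2:
  phi_22 = [rho(2) - phi_11 rho(1)] / [1 - phi_11 rho(1)] = [0.4992 - (0.5291)(0.5291)] / [1 - (0.5291)(0.5291)]
         = 0.21925319 / 0.72005319 = 0.304496.
  Update: phi_21 = phi_11 - phi_22 phi_11 = 0.5291 - (0.304496)(0.5291) = 0.367991.
Step k = 3:
  phi_33 = [rho(3) - phi_21 rho(2) - phi_22 rho(1)] / [1 - phi_21 rho(1) - phi_22 rho(2)]
    numerator   = 0.6989 - (0.367991)(0.4992) - (0.304496)(0.5291) = 0.35409002
    denominator = 1 - (0.367991)(0.5291) - (0.304496)(0.4992) = 0.65329151
  phi_33 = 0.35409002 / 0.65329151 = 0.542.
Therefore phi_{33} = 0.5420.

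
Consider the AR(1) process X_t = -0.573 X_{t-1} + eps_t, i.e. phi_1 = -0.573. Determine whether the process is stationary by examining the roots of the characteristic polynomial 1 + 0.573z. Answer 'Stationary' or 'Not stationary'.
\text{Stationary}

The AR(p) characteristic polynomial is P(z) = 1 + 0.573z.
Stationarity requires all roots to lie outside the unit circle, i.e. |z| > 1 for every root.
This is linear in z: 1 + (0.573) z = 0  =>  z = -1/(0.573) = -1.745201,  |z| = 1.745201.
Moduli of all roots: 1.7452.
All moduli strictly greater than 1? Yes.
Verdict: Stationary.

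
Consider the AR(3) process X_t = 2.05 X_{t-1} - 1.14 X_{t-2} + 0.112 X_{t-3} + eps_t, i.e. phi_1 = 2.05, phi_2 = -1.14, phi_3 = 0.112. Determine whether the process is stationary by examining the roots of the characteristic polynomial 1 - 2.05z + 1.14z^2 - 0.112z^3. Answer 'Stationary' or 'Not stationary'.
\text{Not stationary}

The AR(p) characteristic polynomial is P(z) = 1 - 2.05z + 1.14z^2 - 0.112z^3.
Stationarity requires all roots to lie outside the unit circle, i.e. |z| > 1 for every root.
Degree 3: look for a simple real root z0 first, then factor out (1 - z/z0) and solve the remaining quadratic.
Testing z0 = 1.25: P(1.25) = 1 + (-2.05)(1.25) + (1.14)(1.25)^2 + (-0.112)(1.25)^3
  = 1 + (-2.5625) + (1.78125) + (-0.21875) = 0.  So z_0 = 1.25 is a root, |z_0| = 1.25.
Divide out the factor (1 - 0.8 z) = (1 - z/z0) (since 1/z0 = 0.8):
  P(z) = (1 - 0.8 z)(1 + (-1.25) z + (0.14) z^2)
  [check: z-coef -1.25 - (0.8) = -2.05; z^2-coef 0.14 - (0.8)(-1.25) = 1.14; z^3-coef -(0.8)(0.14) = -0.112.]
Remaining roots from the quadratic factor 1 + (-1.25) z + (0.14) z^2:
  Set 1 + (-1.25) z + (0.14) z^2 = 0, i.e. a z^2 + b z + c = 0 with a = 0.14, b = -1.25, c = 1.
  Discriminant D = b^2 - 4ac = (-1.25)^2 - 4*(0.14)*1 = 1.5625 - (0.56) = 1.0025.
  D >= 0, so the roots are real: z = (-b +/- sqrt(D)) / (2a) = (1.25 +/- 1.001249) / (0.28).
    z_1 = (1.25 + 1.001249) / (0.28) = 8.0402,   |z_1| = 8.0402.
    z_2 = (1.25 - 1.001249) / (0.28) = 0.8884,   |z_2| = 0.8884.
Moduli of all roots: 1.2500, 8.0402, 0.8884.
All moduli strictly greater than 1? No.
Verdict: Not stationary.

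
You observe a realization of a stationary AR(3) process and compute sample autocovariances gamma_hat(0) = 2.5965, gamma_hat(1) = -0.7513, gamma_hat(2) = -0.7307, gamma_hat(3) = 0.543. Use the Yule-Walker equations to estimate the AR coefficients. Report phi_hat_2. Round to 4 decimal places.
\hat\phi_{2} = -0.4090

The Yule-Walker equations for an AR(p) process read, in matrix form,
  Gamma_p phi = r_p,   with   (Gamma_p)_{ij} = gamma(|i - j|),
                       (r_p)_i = gamma(i),   i,j = 1..p.
Substitute the sample gammas (Toeplitz matrix and right-hand side of size 3):
  Gamma_p = [[2.5965, -0.7513, -0.7307], [-0.7513, 2.5965, -0.7513], [-0.7307, -0.7513, 2.5965]]
  r_p     = [-0.7513, -0.7307, 0.543]
Written out (R1..R3):
  (R1) 2.5965 phi_1 - 0.7513 phi_2 - 0.7307 phi_3 = -0.7513
  (R2) -0.7513 phi_1 + 2.5965 phi_2 - 0.7513 phi_3 = -0.7307
  (R3) -0.7307 phi_1 - 0.7513 phi_2 + 2.5965 phi_3 = 0.543
Gaussian elimination:
  R2 <- R2 - (-0.7513/2.5965) R1 = R2 - (-0.289351) R1:  2.379111 phi_2 - 0.962729 phi_3 = -0.948089
  R3 <- R3 - (-0.7307/2.5965) R1 = R3 - (-0.281417) R1:  -0.962729 phi_2 + 2.390868 phi_3 = 0.331571
  R3 <- R3 - (-0.962729/2.379111) R2 = R3 - (-0.404659) R2:  2.001291 phi_3 = -0.052082
Back-substitution:
  phi_hat_3 = -0.052082 / 2.001291 = -0.026024
  phi_hat_2 = (-0.948089 - (-0.962729)(-0.026024)) / 2.379111 = -0.409037
  phi_hat_1 = (-0.7513 - (-0.7513)(-0.409037) - (-0.7307)(-0.026024)) / 2.5965 = -0.41503
So phi_hat = [-0.4150, -0.4090, -0.0260].
Therefore phi_hat_2 = -0.4090.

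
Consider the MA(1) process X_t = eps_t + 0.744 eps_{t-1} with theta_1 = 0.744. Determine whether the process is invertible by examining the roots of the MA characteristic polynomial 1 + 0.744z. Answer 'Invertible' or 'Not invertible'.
\text{Invertible}

The MA(q) characteristic polynomial is P(z) = 1 + 0.744z.
Invertibility requires all roots to lie outside the unit circle, i.e. |z| > 1 for every root.
This is linear in z: 1 + (0.744) z = 0  =>  z = -1/(0.744) = -1.344086,  |z| = 1.344086.
Moduli of all roots: 1.3441.
All moduli strictly greater than 1? Yes.
Verdict: Invertible.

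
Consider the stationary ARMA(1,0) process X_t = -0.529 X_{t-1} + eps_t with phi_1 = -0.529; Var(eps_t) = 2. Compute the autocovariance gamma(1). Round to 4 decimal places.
\gamma(1) = -1.4691

Multiply the model equation by X_{t-k} and take expectations. With theta_0 = psi_0 = 1 and psi_j the MA(infinity) weights, this gives
  gamma(k) - sum_i phi_i gamma(k-i) = c_k,
  c_k = sigma^2 * sum_{j=k..q} theta_j psi_{j-k}   (c_k = 0 for k > q),
using gamma(-m) = gamma(m).
Pure AR (q = 0): c_0 = sigma^2 = 2, c_k = 0 for k >= 1.
Equations for k = 0 and k = 1 (AR order 1):
  gamma(0) = phi_1 gamma(1) + c_0
  gamma(1) = phi_1 gamma(0) + c_1
Substituting the second into the first: gamma(0) (1 - phi_1^2) = c_0 + phi_1 c_1, so
  gamma(0) = c_0 / (1 - phi_1^2) = 2 / (1 - (-0.529)^2) = 2 / 0.720159 = 2.777164.
  gamma(1) = phi_1 gamma(0) = (-0.529)(2.777164) = -1.46912.
Therefore gamma(1) = -1.4691 (to 4 decimal places).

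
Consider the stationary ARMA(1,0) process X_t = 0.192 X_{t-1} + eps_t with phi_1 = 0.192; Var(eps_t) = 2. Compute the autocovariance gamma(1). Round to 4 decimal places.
\gamma(1) = 0.3987

Multiply the model equation by X_{t-k} and take expectations. With theta_0 = psi_0 = 1 and psi_j the MA(infinity) weights, this gives
  gamma(k) - sum_i phi_i gamma(k-i) = c_k,
  c_k = sigma^2 * sum_{j=k..q} theta_j psi_{j-k}   (c_k = 0 for k > q),
using gamma(-m) = gamma(m).
Pure AR (q = 0): c_0 = sigma^2 = 2, c_k = 0 for k >= 1.
Equations for k = 0 and k = 1 (AR order 1):
  gamma(0) = phi_1 gamma(1) + c_0
  gamma(1) = phi_1 gamma(0) + c_1
Substituting the second into the first: gamma(0) (1 - phi_1^2) = c_0 + phi_1 c_1, so
  gamma(0) = c_0 / (1 - phi_1^2) = 2 / (1 - (0.192)^2) = 2 / 0.963136 = 2.07655.
  gamma(1) = phi_1 gamma(0) = (0.192)(2.07655) = 0.398698.
Therefore gamma(1) = 0.3987 (to 4 decimal places).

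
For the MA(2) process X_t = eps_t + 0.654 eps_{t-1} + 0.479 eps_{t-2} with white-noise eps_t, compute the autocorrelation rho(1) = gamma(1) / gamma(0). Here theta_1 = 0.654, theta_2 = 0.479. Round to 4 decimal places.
\rho(1) = 0.5837

For an MA(q) process with theta_0 = 1, the autocovariance is
  gamma(k) = sigma^2 * sum_{i=0..q-k} theta_i * theta_{i+k},
and rho(k) = gamma(k) / gamma(0). Sigma^2 cancels.
  numerator   = (1)*(0.654) + (0.654)*(0.479) = 0.967266.
  denominator = (1)^2 + (0.654)^2 + (0.479)^2 = 1.657157.
  rho(1) = 0.967266 / 1.657157 = 0.5837.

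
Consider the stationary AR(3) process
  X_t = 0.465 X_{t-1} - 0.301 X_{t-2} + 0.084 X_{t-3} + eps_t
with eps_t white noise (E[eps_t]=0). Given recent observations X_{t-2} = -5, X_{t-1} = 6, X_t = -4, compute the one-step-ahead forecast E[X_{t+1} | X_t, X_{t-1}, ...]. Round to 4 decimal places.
E[X_{t+1} \mid \mathcal F_t] = -4.0860

For an AR(p) model X_t = c + sum_i phi_i X_{t-i} + eps_t, the
one-step-ahead conditional mean is
  E[X_{t+1} | X_t, ...] = c + sum_i phi_i X_{t+1-i}.
Substitute known values:
  E[X_{t+1} | ...] = (0.465) * (-4) + (-0.301) * (6) + (0.084) * (-5)
                   = -4.0860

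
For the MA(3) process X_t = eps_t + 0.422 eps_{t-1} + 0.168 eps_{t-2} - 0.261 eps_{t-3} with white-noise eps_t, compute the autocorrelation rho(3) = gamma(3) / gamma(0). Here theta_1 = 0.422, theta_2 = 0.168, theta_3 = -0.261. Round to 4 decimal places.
\rho(3) = -0.2048

For an MA(q) process with theta_0 = 1, the autocovariance is
  gamma(k) = sigma^2 * sum_{i=0..q-k} theta_i * theta_{i+k},
and rho(k) = gamma(k) / gamma(0). Sigma^2 cancels.
  numerator   = (1)*(-0.261) = -0.261.
  denominator = (1)^2 + (0.422)^2 + (0.168)^2 + (-0.261)^2 = 1.274429.
  rho(3) = -0.261 / 1.274429 = -0.2048.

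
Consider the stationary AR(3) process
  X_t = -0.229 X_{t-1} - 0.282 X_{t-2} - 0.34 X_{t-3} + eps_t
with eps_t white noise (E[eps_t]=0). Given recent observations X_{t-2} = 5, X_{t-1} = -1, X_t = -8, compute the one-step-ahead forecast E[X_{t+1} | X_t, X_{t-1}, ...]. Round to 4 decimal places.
E[X_{t+1} \mid \mathcal F_t] = 0.4140

For an AR(p) model X_t = c + sum_i phi_i X_{t-i} + eps_t, the
one-step-ahead conditional mean is
  E[X_{t+1} | X_t, ...] = c + sum_i phi_i X_{t+1-i}.
Substitute known values:
  E[X_{t+1} | ...] = (-0.229) * (-8) + (-0.282) * (-1) + (-0.34) * (5)
                   = 0.4140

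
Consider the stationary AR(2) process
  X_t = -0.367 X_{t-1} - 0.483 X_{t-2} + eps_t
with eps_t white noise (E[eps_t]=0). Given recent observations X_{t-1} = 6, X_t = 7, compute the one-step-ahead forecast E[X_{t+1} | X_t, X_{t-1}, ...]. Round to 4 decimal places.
E[X_{t+1} \mid \mathcal F_t] = -5.4670

For an AR(p) model X_t = c + sum_i phi_i X_{t-i} + eps_t, the
one-step-ahead conditional mean is
  E[X_{t+1} | X_t, ...] = c + sum_i phi_i X_{t+1-i}.
Substitute known values:
  E[X_{t+1} | ...] = (-0.367) * (7) + (-0.483) * (6)
                   = -5.4670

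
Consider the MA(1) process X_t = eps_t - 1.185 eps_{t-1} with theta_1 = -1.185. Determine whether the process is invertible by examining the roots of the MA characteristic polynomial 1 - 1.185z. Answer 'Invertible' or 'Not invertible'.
\text{Not invertible}

The MA(q) characteristic polynomial is P(z) = 1 - 1.185z.
Invertibility requires all roots to lie outside the unit circle, i.e. |z| > 1 for every root.
This is linear in z: 1 + (-1.185) z = 0  =>  z = -1/(-1.185) = 0.843882,  |z| = 0.843882.
Moduli of all roots: 0.8439.
All moduli strictly greater than 1? No.
Verdict: Not invertible.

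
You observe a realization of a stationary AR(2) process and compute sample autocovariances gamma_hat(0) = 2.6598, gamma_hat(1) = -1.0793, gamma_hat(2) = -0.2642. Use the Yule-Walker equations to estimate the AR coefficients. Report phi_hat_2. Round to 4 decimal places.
\hat\phi_{2} = -0.3160

The Yule-Walker equations for an AR(p) process read, in matrix form,
  Gamma_p phi = r_p,   with   (Gamma_p)_{ij} = gamma(|i - j|),
                       (r_p)_i = gamma(i),   i,j = 1..p.
Substitute the sample gammas (Toeplitz matrix and right-hand side of size 2):
  Gamma_p = [[2.6598, -1.0793], [-1.0793, 2.6598]]
  r_p     = [-1.0793, -0.2642]
Written out:
  2.6598 phi_1 - 1.0793 phi_2 = -1.0793
  -1.0793 phi_1 + 2.6598 phi_2 = -0.2642
Solve by Cramer's rule:
  det = gamma(0)^2 - gamma(1)^2 = (2.6598)^2 - (-1.0793)^2 = 7.07453604 - 1.16488849 = 5.90964755
  phi_hat_1 = [gamma(1) gamma(0) - gamma(1) gamma(2)] / det = [(-1.0793)(2.6598) - (-1.0793)(-0.2642)] / 5.90964755 = -3.1558732 / 5.90964755 = -0.534
  phi_hat_2 = [gamma(0) gamma(2) - gamma(1)^2] / det = [(2.6598)(-0.2642) - (-1.0793)^2] / 5.90964755 = -1.86760765 / 5.90964755 = -0.316
So phi_hat = [-0.5340, -0.3160].
Therefore phi_hat_2 = -0.3160.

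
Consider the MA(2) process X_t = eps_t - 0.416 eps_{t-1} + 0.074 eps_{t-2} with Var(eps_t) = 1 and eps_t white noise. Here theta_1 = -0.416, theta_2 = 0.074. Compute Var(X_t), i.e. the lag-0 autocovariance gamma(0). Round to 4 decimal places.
\gamma(0) = 1.1785

For an MA(q) process X_t = eps_t + sum_i theta_i eps_{t-i} with
Var(eps_t) = sigma^2, the variance is
  gamma(0) = sigma^2 * (1 + sum_i theta_i^2).
  sum_i theta_i^2 = (-0.416)^2 + (0.074)^2 = 0.173056 + 0.005476 = 0.178532.
  gamma(0) = 1 * (1 + 0.178532) = 1 * 1.178532 = 1.178532, which rounds to 1.1785.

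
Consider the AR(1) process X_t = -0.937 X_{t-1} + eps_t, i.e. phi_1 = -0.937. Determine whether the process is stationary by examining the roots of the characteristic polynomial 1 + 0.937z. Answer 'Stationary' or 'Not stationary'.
\text{Stationary}

The AR(p) characteristic polynomial is P(z) = 1 + 0.937z.
Stationarity requires all roots to lie outside the unit circle, i.e. |z| > 1 for every root.
This is linear in z: 1 + (0.937) z = 0  =>  z = -1/(0.937) = -1.067236,  |z| = 1.067236.
Moduli of all roots: 1.0672.
All moduli strictly greater than 1? Yes.
Verdict: Stationary.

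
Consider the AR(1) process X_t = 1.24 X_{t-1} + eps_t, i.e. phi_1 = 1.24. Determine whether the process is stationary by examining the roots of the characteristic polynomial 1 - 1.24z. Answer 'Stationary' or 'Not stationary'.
\text{Not stationary}

The AR(p) characteristic polynomial is P(z) = 1 - 1.24z.
Stationarity requires all roots to lie outside the unit circle, i.e. |z| > 1 for every root.
This is linear in z: 1 + (-1.24) z = 0  =>  z = -1/(-1.24) = 0.806452,  |z| = 0.806452.
Moduli of all roots: 0.8065.
All moduli strictly greater than 1? No.
Verdict: Not stationary.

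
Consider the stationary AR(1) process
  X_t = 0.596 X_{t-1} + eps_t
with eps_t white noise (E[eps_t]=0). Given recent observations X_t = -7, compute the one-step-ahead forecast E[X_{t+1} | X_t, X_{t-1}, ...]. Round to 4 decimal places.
E[X_{t+1} \mid \mathcal F_t] = -4.1720

For an AR(p) model X_t = c + sum_i phi_i X_{t-i} + eps_t, the
one-step-ahead conditional mean is
  E[X_{t+1} | X_t, ...] = c + sum_i phi_i X_{t+1-i}.
Substitute known values:
  E[X_{t+1} | ...] = (0.596) * (-7)
                   = -4.1720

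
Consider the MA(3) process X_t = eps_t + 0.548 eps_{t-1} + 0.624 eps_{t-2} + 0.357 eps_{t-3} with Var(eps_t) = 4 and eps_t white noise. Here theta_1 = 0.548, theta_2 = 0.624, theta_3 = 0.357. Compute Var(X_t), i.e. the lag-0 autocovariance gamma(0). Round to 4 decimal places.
\gamma(0) = 7.2685

For an MA(q) process X_t = eps_t + sum_i theta_i eps_{t-i} with
Var(eps_t) = sigma^2, the variance is
  gamma(0) = sigma^2 * (1 + sum_i theta_i^2).
  sum_i theta_i^2 = (0.548)^2 + (0.624)^2 + (0.357)^2 = 0.300304 + 0.389376 + 0.127449 = 0.817129.
  gamma(0) = 4 * (1 + 0.817129) = 4 * 1.817129 = 7.268516, which rounds to 7.2685.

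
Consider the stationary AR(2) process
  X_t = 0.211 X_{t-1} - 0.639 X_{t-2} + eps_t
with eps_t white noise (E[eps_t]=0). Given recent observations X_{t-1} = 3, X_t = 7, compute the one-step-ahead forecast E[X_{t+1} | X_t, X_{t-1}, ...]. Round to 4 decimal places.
E[X_{t+1} \mid \mathcal F_t] = -0.4400

For an AR(p) model X_t = c + sum_i phi_i X_{t-i} + eps_t, the
one-step-ahead conditional mean is
  E[X_{t+1} | X_t, ...] = c + sum_i phi_i X_{t+1-i}.
Substitute known values:
  E[X_{t+1} | ...] = (0.211) * (7) + (-0.639) * (3)
                   = -0.4400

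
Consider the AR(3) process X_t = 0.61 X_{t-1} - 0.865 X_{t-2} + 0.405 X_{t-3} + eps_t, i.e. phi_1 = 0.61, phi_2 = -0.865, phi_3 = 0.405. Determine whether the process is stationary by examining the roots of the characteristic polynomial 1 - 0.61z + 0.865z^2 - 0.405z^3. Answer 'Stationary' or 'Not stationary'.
\text{Stationary}

The AR(p) characteristic polynomial is P(z) = 1 - 0.61z + 0.865z^2 - 0.405z^3.
Stationarity requires all roots to lie outside the unit circle, i.e. |z| > 1 for every root.
Degree 3: look for a simple real root z0 first, then factor out (1 - z/z0) and solve the remaining quadratic.
Testing z0 = 2: P(2) = 1 + (-0.61)(2) + (0.865)(2)^2 + (-0.405)(2)^3
  = 1 + (-1.22) + (3.46) + (-3.24) = 0.  So z_0 = 2 is a root, |z_0| = 2.
Divide out the factor (1 - 0.5 z) = (1 - z/z0) (since 1/z0 = 0.5):
  P(z) = (1 - 0.5 z)(1 + (-0.11) z + (0.81) z^2)
  [check: z-coef -0.11 - (0.5) = -0.61; z^2-coef 0.81 - (0.5)(-0.11) = 0.865; z^3-coef -(0.5)(0.81) = -0.405.]
Remaining roots from the quadratic factor 1 + (-0.11) z + (0.81) z^2:
  Set 1 + (-0.11) z + (0.81) z^2 = 0, i.e. a z^2 + b z + c = 0 with a = 0.81, b = -0.11, c = 1.
  Discriminant D = b^2 - 4ac = (-0.11)^2 - 4*(0.81)*1 = 0.0121 - (3.24) = -3.2279.
  D < 0, so the roots are the complex-conjugate pair z = (-b +/- i sqrt(-D)) / (2a) = 0.0679 +/- 1.109i.
  For a conjugate pair |z|^2 = z * conj(z) = (product of roots) = c/a = 1/(0.81) = 1.234568, so |z| = sqrt(1.234568) = 1.1111 for both roots.
Moduli of all roots: 2.0000, 1.1111, 1.1111.
All moduli strictly greater than 1? Yes.
Verdict: Stationary.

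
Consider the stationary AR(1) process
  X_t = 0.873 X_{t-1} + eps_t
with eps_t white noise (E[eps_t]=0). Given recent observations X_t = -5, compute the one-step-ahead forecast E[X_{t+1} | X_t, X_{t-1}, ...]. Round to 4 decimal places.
E[X_{t+1} \mid \mathcal F_t] = -4.3650

For an AR(p) model X_t = c + sum_i phi_i X_{t-i} + eps_t, the
one-step-ahead conditional mean is
  E[X_{t+1} | X_t, ...] = c + sum_i phi_i X_{t+1-i}.
Substitute known values:
  E[X_{t+1} | ...] = (0.873) * (-5)
                   = -4.3650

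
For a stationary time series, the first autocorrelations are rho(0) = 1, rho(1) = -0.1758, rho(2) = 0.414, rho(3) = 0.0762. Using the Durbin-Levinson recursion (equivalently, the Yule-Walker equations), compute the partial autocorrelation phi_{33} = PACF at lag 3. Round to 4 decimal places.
\phi_{33} = 0.2320

The PACF at lag k is phi_{kk}, the last component of the solution
to the Yule-Walker system G_k phi = r_k where
  (G_k)_{ij} = rho(|i - j|), (r_k)_i = rho(i), i,j = 1..k.
Equivalently, Durbin-Levinson gives phi_{kk} iteratively:
  phi_{11} = rho(1)
  phi_{kk} = [rho(k) - sum_{j=1..k-1} phi_{k-1,j} rho(k-j)]
            / [1 - sum_{j=1..k-1} phi_{k-1,j} rho(j)],
  phi_{k,j} = phi_{k-1,j} - phi_{kk} phi_{k-1,k-j},  j = 1..k-1.
Step k = 1:
  phi_11 = rho(1) = -0.1758.
Step k = 2:
  phi_22 = [rho(2) - phi_11 rho(1)] / [1 - phi_11 rho(1)] = [0.414 - (-0.1758)(-0.1758)] / [1 - (-0.1758)(-0.1758)]
         = 0.38309436 / 0.96909436 = 0.395312.
  Update: phi_21 = phi_11 - phi_22 phi_11 = -0.1758 - (0.395312)(-0.1758) = -0.106304.
Step k = 3:
  phi_33 = [rho(3) - phi_21 rho(2) - phi_22 rho(1)] / [1 - phi_21 rho(1) - phi_22 rho(2)]
    numerator   = 0.0762 - (-0.106304)(0.414) - (0.395312)(-0.1758) = 0.18970574
    denominator = 1 - (-0.106304)(-0.1758) - (0.395312)(0.414) = 0.81765267
  phi_33 = 0.18970574 / 0.81765267 = 0.232.
Therefore phi_{33} = 0.2320.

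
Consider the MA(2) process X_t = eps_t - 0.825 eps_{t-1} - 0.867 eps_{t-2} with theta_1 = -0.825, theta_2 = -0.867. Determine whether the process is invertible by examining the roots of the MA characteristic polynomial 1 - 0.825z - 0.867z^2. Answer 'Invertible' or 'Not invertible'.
\text{Not invertible}

The MA(q) characteristic polynomial is P(z) = 1 - 0.825z - 0.867z^2.
Invertibility requires all roots to lie outside the unit circle, i.e. |z| > 1 for every root.
Set 1 + (-0.825) z + (-0.867) z^2 = 0, i.e. a z^2 + b z + c = 0 with a = -0.867, b = -0.825, c = 1.
Discriminant D = b^2 - 4ac = (-0.825)^2 - 4*(-0.867)*1 = 0.680625 - (-3.468) = 4.148625.
D >= 0, so the roots are real: z = (-b +/- sqrt(D)) / (2a) = (0.825 +/- 2.036817) / (-1.734).
  z_1 = (0.825 + 2.036817) / (-1.734) = -1.6504,   |z_1| = 1.6504.
  z_2 = (0.825 - 2.036817) / (-1.734) = 0.6989,   |z_2| = 0.6989.
Moduli of all roots: 1.6504, 0.6989.
All moduli strictly greater than 1? No.
Verdict: Not invertible.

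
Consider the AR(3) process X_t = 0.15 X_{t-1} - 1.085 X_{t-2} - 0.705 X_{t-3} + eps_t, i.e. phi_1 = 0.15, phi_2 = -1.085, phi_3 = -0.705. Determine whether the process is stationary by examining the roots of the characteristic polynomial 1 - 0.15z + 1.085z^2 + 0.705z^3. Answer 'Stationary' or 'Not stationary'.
\text{Not stationary}

The AR(p) characteristic polynomial is P(z) = 1 - 0.15z + 1.085z^2 + 0.705z^3.
Stationarity requires all roots to lie outside the unit circle, i.e. |z| > 1 for every root.
Degree 3: look for a simple real root z0 first, then factor out (1 - z/z0) and solve the remaining quadratic.
Testing z0 = -2: P(-2) = 1 + (-0.15)(-2) + (1.085)(-2)^2 + (0.705)(-2)^3
  = 1 + (0.3) + (4.34) + (-5.64) = 0.  So z_0 = -2 is a root, |z_0| = 2.
Divide out the factor (1 + 0.5 z) = (1 - z/z0) (since 1/z0 = -0.5):
  P(z) = (1 + 0.5 z)(1 + (-0.65) z + (1.41) z^2)
  [check: z-coef -0.65 - (-0.5) = -0.15; z^2-coef 1.41 - (-0.5)(-0.65) = 1.085; z^3-coef -(-0.5)(1.41) = 0.705.]
Remaining roots from the quadratic factor 1 + (-0.65) z + (1.41) z^2:
  Set 1 + (-0.65) z + (1.41) z^2 = 0, i.e. a z^2 + b z + c = 0 with a = 1.41, b = -0.65, c = 1.
  Discriminant D = b^2 - 4ac = (-0.65)^2 - 4*(1.41)*1 = 0.4225 - (5.64) = -5.2175.
  D < 0, so the roots are the complex-conjugate pair z = (-b +/- i sqrt(-D)) / (2a) = 0.2305 +/- 0.81i.
  For a conjugate pair |z|^2 = z * conj(z) = (product of roots) = c/a = 1/(1.41) = 0.70922, so |z| = sqrt(0.70922) = 0.8422 for both roots.
Moduli of all roots: 2.0000, 0.8422, 0.8422.
All moduli strictly greater than 1? No.
Verdict: Not stationary.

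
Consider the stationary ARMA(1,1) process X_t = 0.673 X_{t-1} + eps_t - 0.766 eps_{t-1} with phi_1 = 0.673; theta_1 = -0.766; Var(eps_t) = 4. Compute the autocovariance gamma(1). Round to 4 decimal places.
\gamma(1) = -0.3294

Multiply the model equation by X_{t-k} and take expectations. With theta_0 = psi_0 = 1 and psi_j the MA(infinity) weights, this gives
  gamma(k) - sum_i phi_i gamma(k-i) = c_k,
  c_k = sigma^2 * sum_{j=k..q} theta_j psi_{j-k}   (c_k = 0 for k > q),
using gamma(-m) = gamma(m).
psi-weights needed (psi_j = theta_j + sum_i phi_i psi_{j-i}):
  psi_1 = theta_1 + phi_1 = -0.766 + (0.673) = -0.093
Right-hand sides:
  c_0 = sigma^2 (1 + theta_1 psi_1) = 4 * (1 + (-0.766)(-0.093)) = 4 * 1.071238 = 4.284952
  c_1 = sigma^2 theta_1 = 4 * (-0.766) = -3.064
  c_2 = 0
Equations for k = 0 and k = 1 (AR order 1):
  gamma(0) = phi_1 gamma(1) + c_0
  gamma(1) = phi_1 gamma(0) + c_1
Substituting the second into the first: gamma(0) (1 - phi_1^2) = c_0 + phi_1 c_1, so
  gamma(0) = (c_0 + phi_1 c_1) / (1 - phi_1^2) = (4.284952 + (0.673)(-3.064)) / (1 - (0.673)^2) = 2.22288 / 0.547071 = 4.063239.
  gamma(1) = phi_1 gamma(0) + c_1 = (0.673)(4.063239) + (-3.064) = -0.32944.
Therefore gamma(1) = -0.3294 (to 4 decimal places).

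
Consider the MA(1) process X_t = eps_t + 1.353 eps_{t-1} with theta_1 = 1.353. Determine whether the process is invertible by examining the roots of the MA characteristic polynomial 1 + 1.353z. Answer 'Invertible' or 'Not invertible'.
\text{Not invertible}

The MA(q) characteristic polynomial is P(z) = 1 + 1.353z.
Invertibility requires all roots to lie outside the unit circle, i.e. |z| > 1 for every root.
This is linear in z: 1 + (1.353) z = 0  =>  z = -1/(1.353) = -0.739098,  |z| = 0.739098.
Moduli of all roots: 0.7391.
All moduli strictly greater than 1? No.
Verdict: Not invertible.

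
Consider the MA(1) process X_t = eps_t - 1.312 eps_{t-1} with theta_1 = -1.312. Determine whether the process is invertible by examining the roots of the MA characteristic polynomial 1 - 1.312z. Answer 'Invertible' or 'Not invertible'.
\text{Not invertible}

The MA(q) characteristic polynomial is P(z) = 1 - 1.312z.
Invertibility requires all roots to lie outside the unit circle, i.e. |z| > 1 for every root.
This is linear in z: 1 + (-1.312) z = 0  =>  z = -1/(-1.312) = 0.762195,  |z| = 0.762195.
Moduli of all roots: 0.7622.
All moduli strictly greater than 1? No.
Verdict: Not invertible.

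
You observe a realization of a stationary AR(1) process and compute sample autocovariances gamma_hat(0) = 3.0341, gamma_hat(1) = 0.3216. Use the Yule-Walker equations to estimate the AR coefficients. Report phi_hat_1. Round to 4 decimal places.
\hat\phi_{1} = 0.1060

The Yule-Walker equations for an AR(p) process read, in matrix form,
  Gamma_p phi = r_p,   with   (Gamma_p)_{ij} = gamma(|i - j|),
                       (r_p)_i = gamma(i),   i,j = 1..p.
Substitute the sample gammas (Toeplitz matrix and right-hand side of size 1):
  Gamma_p = [[3.0341]]
  r_p     = [0.3216]
With p = 1 this is the single equation gamma(0) phi_1 = gamma(1):
  phi_hat_1 = gamma(1) / gamma(0) = 0.3216 / 3.0341 = 0.1060.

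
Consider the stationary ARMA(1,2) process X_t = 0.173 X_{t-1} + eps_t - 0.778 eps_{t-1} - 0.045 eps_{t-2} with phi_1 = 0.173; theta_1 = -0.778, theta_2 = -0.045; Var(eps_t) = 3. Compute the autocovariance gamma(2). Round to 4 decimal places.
\gamma(2) = -0.3999

Multiply the model equation by X_{t-k} and take expectations. With theta_0 = psi_0 = 1 and psi_j the MA(infinity) weights, this gives
  gamma(k) - sum_i phi_i gamma(k-i) = c_k,
  c_k = sigma^2 * sum_{j=k..q} theta_j psi_{j-k}   (c_k = 0 for k > q),
using gamma(-m) = gamma(m).
psi-weights needed (psi_j = theta_j + sum_i phi_i psi_{j-i}):
  psi_1 = theta_1 + phi_1 = -0.778 + (0.173) = -0.605
  psi_2 = theta_2 + phi_1 psi_1 = -0.045 + (0.173)(-0.605) = -0.149665
Right-hand sides:
  c_0 = sigma^2 (1 + theta_1 psi_1 + theta_2 psi_2) = 3 * (1 + (-0.778)(-0.605) + (-0.045)(-0.149665)) = 3 * 1.477425 = 4.432275
  c_1 = sigma^2 (theta_1 + theta_2 psi_1) = 3 * (-0.778 + (-0.045)(-0.605)) = -2.252325
  c_2 = sigma^2 theta_2 = 3 * (-0.045) = -0.135
Equations for k = 0 and k = 1 (AR order 1):
  gamma(0) = phi_1 gamma(1) + c_0
  gamma(1) = phi_1 gamma(0) + c_1
Substituting the second into the first: gamma(0) (1 - phi_1^2) = c_0 + phi_1 c_1, so
  gamma(0) = (c_0 + phi_1 c_1) / (1 - phi_1^2) = (4.432275 + (0.173)(-2.252325)) / (1 - (0.173)^2) = 4.042623 / 0.970071 = 4.167347.
  gamma(1) = phi_1 gamma(0) + c_1 = (0.173)(4.167347) + (-2.252325) = -1.531374.
For k = 2: gamma(2) = phi_1 gamma(1) + c_2
  = (0.173)(-1.531374) + (-0.135) = -0.399928.
Therefore gamma(2) = -0.3999 (to 4 decimal places).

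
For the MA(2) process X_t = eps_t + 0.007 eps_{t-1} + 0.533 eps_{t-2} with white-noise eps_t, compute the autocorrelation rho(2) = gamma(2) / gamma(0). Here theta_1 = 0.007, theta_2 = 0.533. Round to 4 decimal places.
\rho(2) = 0.4151

For an MA(q) process with theta_0 = 1, the autocovariance is
  gamma(k) = sigma^2 * sum_{i=0..q-k} theta_i * theta_{i+k},
and rho(k) = gamma(k) / gamma(0). Sigma^2 cancels.
  numerator   = (1)*(0.533) = 0.533.
  denominator = (1)^2 + (0.007)^2 + (0.533)^2 = 1.284138.
  rho(2) = 0.533 / 1.284138 = 0.4151.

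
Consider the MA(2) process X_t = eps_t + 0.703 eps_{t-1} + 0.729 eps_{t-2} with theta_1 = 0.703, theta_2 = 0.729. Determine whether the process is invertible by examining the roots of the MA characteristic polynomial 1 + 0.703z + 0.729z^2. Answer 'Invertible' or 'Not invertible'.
\text{Invertible}

The MA(q) characteristic polynomial is P(z) = 1 + 0.703z + 0.729z^2.
Invertibility requires all roots to lie outside the unit circle, i.e. |z| > 1 for every root.
Set 1 + (0.703) z + (0.729) z^2 = 0, i.e. a z^2 + b z + c = 0 with a = 0.729, b = 0.703, c = 1.
Discriminant D = b^2 - 4ac = (0.703)^2 - 4*(0.729)*1 = 0.494209 - (2.916) = -2.421791.
D < 0, so the roots are the complex-conjugate pair z = (-b +/- i sqrt(-D)) / (2a) = -0.4822 +/- 1.0674i.
For a conjugate pair |z|^2 = z * conj(z) = (product of roots) = c/a = 1/(0.729) = 1.371742, so |z| = sqrt(1.371742) = 1.1712 for both roots.
Moduli of all roots: 1.1712, 1.1712.
All moduli strictly greater than 1? Yes.
Verdict: Invertible.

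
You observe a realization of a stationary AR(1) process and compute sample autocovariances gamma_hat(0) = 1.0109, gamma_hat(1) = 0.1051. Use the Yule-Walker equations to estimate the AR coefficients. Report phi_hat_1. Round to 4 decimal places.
\hat\phi_{1} = 0.1040

The Yule-Walker equations for an AR(p) process read, in matrix form,
  Gamma_p phi = r_p,   with   (Gamma_p)_{ij} = gamma(|i - j|),
                       (r_p)_i = gamma(i),   i,j = 1..p.
Substitute the sample gammas (Toeplitz matrix and right-hand side of size 1):
  Gamma_p = [[1.0109]]
  r_p     = [0.1051]
With p = 1 this is the single equation gamma(0) phi_1 = gamma(1):
  phi_hat_1 = gamma(1) / gamma(0) = 0.1051 / 1.0109 = 0.1040.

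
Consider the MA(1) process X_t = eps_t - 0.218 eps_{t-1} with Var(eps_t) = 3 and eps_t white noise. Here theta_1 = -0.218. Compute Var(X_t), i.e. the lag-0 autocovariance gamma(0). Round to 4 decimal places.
\gamma(0) = 3.1426

For an MA(q) process X_t = eps_t + sum_i theta_i eps_{t-i} with
Var(eps_t) = sigma^2, the variance is
  gamma(0) = sigma^2 * (1 + sum_i theta_i^2).
  sum_i theta_i^2 = (-0.218)^2 = 0.047524.
  gamma(0) = 3 * (1 + 0.047524) = 3 * 1.047524 = 3.142572, which rounds to 3.1426.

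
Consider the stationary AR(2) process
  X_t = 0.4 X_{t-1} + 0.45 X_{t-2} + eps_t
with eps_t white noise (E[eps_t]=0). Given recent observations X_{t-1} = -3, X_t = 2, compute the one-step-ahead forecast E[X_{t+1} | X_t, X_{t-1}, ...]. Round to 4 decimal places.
E[X_{t+1} \mid \mathcal F_t] = -0.5500

For an AR(p) model X_t = c + sum_i phi_i X_{t-i} + eps_t, the
one-step-ahead conditional mean is
  E[X_{t+1} | X_t, ...] = c + sum_i phi_i X_{t+1-i}.
Substitute known values:
  E[X_{t+1} | ...] = (0.4) * (2) + (0.45) * (-3)
                   = -0.5500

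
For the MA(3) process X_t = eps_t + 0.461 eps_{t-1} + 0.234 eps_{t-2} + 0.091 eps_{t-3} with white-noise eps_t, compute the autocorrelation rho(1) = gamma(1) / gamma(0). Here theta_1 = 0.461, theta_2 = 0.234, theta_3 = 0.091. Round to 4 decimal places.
\rho(1) = 0.4627

For an MA(q) process with theta_0 = 1, the autocovariance is
  gamma(k) = sigma^2 * sum_{i=0..q-k} theta_i * theta_{i+k},
and rho(k) = gamma(k) / gamma(0). Sigma^2 cancels.
  numerator   = (1)*(0.461) + (0.461)*(0.234) + (0.234)*(0.091) = 0.590168.
  denominator = (1)^2 + (0.461)^2 + (0.234)^2 + (0.091)^2 = 1.275558.
  rho(1) = 0.590168 / 1.275558 = 0.4627.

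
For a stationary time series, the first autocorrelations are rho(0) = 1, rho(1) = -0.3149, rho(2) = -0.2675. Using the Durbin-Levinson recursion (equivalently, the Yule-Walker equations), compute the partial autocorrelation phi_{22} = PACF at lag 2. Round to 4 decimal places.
\phi_{22} = -0.4070

The PACF at lag k is phi_{kk}, the last component of the solution
to the Yule-Walker system G_k phi = r_k where
  (G_k)_{ij} = rho(|i - j|), (r_k)_i = rho(i), i,j = 1..k.
Equivalently, Durbin-Levinson gives phi_{kk} iteratively:
  phi_{11} = rho(1)
  phi_{kk} = [rho(k) - sum_{j=1..k-1} phi_{k-1,j} rho(k-j)]
            / [1 - sum_{j=1..k-1} phi_{k-1,j} rho(j)],
  phi_{k,j} = phi_{k-1,j} - phi_{kk} phi_{k-1,k-j},  j = 1..k-1.
Step k = 1:
  phi_11 = rho(1) = -0.3149.
Step k = 2:
  phi_22 = [rho(2) - phi_11 rho(1)] / [1 - phi_11 rho(1)] = [-0.2675 - (-0.3149)(-0.3149)] / [1 - (-0.3149)(-0.3149)]
         = -0.36666201 / 0.90083799 = -0.407.
Therefore phi_{22} = -0.4070.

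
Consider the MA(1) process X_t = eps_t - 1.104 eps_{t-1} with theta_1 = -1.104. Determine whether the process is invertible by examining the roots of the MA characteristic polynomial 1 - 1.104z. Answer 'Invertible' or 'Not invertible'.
\text{Not invertible}

The MA(q) characteristic polynomial is P(z) = 1 - 1.104z.
Invertibility requires all roots to lie outside the unit circle, i.e. |z| > 1 for every root.
This is linear in z: 1 + (-1.104) z = 0  =>  z = -1/(-1.104) = 0.905797,  |z| = 0.905797.
Moduli of all roots: 0.9058.
All moduli strictly greater than 1? No.
Verdict: Not invertible.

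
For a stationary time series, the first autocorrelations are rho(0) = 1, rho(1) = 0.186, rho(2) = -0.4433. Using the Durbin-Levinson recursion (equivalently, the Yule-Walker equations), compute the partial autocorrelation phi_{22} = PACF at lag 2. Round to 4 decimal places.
\phi_{22} = -0.4950

The PACF at lag k is phi_{kk}, the last component of the solution
to the Yule-Walker system G_k phi = r_k where
  (G_k)_{ij} = rho(|i - j|), (r_k)_i = rho(i), i,j = 1..k.
Equivalently, Durbin-Levinson gives phi_{kk} iteratively:
  phi_{11} = rho(1)
  phi_{kk} = [rho(k) - sum_{j=1..k-1} phi_{k-1,j} rho(k-j)]
            / [1 - sum_{j=1..k-1} phi_{k-1,j} rho(j)],
  phi_{k,j} = phi_{k-1,j} - phi_{kk} phi_{k-1,k-j},  j = 1..k-1.
Step k = 1:
  phi_11 = rho(1) = 0.186.
Step k = 2:
  phi_22 = [rho(2) - phi_11 rho(1)] / [1 - phi_11 rho(1)] = [-0.4433 - (0.186)(0.186)] / [1 - (0.186)(0.186)]
         = -0.477896 / 0.965404 = -0.495.
Therefore phi_{22} = -0.4950.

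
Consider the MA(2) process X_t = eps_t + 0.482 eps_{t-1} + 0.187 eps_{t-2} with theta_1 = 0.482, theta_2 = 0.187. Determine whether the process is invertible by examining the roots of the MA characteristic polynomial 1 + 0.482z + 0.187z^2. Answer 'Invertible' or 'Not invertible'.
\text{Invertible}

The MA(q) characteristic polynomial is P(z) = 1 + 0.482z + 0.187z^2.
Invertibility requires all roots to lie outside the unit circle, i.e. |z| > 1 for every root.
Set 1 + (0.482) z + (0.187) z^2 = 0, i.e. a z^2 + b z + c = 0 with a = 0.187, b = 0.482, c = 1.
Discriminant D = b^2 - 4ac = (0.482)^2 - 4*(0.187)*1 = 0.232324 - (0.748) = -0.515676.
D < 0, so the roots are the complex-conjugate pair z = (-b +/- i sqrt(-D)) / (2a) = -1.2888 +/- 1.9201i.
For a conjugate pair |z|^2 = z * conj(z) = (product of roots) = c/a = 1/(0.187) = 5.347594, so |z| = sqrt(5.347594) = 2.3125 for both roots.
Moduli of all roots: 2.3125, 2.3125.
All moduli strictly greater than 1? Yes.
Verdict: Invertible.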